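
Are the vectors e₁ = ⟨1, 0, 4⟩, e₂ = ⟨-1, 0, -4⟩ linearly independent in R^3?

Row-reduce the matrix whose columns are e₁, e₂.
The reduction yields 1 nonzero row, so the rank is 1.
Since rank 1 < 2, the set is linearly dependent.

linearly dependent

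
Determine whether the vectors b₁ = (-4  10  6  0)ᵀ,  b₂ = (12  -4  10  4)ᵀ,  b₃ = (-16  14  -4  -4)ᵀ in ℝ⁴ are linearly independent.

linearly dependent

Place the vectors as rows of a 3×4 matrix and reduce to echelon form.
The reduction yields 2 nonzero rows, so the rank is 2.
Since rank 2 < 3, the set is linearly dependent.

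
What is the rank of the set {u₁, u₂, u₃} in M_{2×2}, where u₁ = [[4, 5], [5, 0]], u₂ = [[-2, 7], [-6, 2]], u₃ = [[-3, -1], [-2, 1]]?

Pass to coordinate vectors with respect to the basis {E₁₁, E₁₂, E₂₁, E₂₂}.
Form the matrix with u₁, u₂, u₃ as columns and reduce.
There are 3 pivot columns, so rank = 3.

3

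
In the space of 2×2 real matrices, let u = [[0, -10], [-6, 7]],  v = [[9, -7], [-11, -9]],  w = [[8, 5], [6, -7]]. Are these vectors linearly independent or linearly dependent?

linearly independent

Take coordinates with respect to the standard basis {E₁₁, E₁₂, E₂₁, E₂₂}.
Place the vectors as rows of a 3×4 matrix and reduce to echelon form.
The reduction yields 3 nonzero rows, so the rank is 3.
Since rank = 3 (the number of vectors), the set is linearly independent.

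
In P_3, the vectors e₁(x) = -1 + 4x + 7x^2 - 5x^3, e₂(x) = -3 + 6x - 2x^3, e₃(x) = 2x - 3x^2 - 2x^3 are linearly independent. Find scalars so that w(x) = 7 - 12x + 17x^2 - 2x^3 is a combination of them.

Take coordinate vectors relative to {1, x, …, x^3}.
Since e₁, e₂, e₃ are independent, the coefficients expressing w are uniquely determined by a linear system.
The system has the unique solution (α₁, α₂, α₃) = (2, -3, -1).

w = 2e₁ - 3e₂ - e₃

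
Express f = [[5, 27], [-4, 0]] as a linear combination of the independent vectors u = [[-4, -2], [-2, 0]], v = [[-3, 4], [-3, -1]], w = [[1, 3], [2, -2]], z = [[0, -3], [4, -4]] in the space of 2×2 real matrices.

f = -2u + 2v + 3w - 2z

Work in coordinates with respect to the standard basis {E₁₁, E₁₂, E₂₁, E₂₂}.
Solve the system with u, v, w, z as columns and f as the right-hand side.
Back-substitution yields (c₁, …, c₄) = (-2, 2, 3, -2).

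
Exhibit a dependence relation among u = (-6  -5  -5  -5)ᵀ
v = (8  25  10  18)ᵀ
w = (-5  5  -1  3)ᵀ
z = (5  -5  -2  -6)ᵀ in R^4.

3u + v - 3w - z = 0

Row-reduce the matrix with u, v, w, z as columns; the null space gives the coefficients.
One solution (up to scaling) is (3, 1, -3, -1).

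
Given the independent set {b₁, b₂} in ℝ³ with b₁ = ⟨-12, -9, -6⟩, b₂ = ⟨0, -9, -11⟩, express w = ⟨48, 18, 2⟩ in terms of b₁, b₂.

w = -4b₁ + 2b₂

Since b₁, b₂ are independent, the coefficients expressing w are uniquely determined by a linear system.
The system has the unique solution (α₁, α₂) = (-4, 2).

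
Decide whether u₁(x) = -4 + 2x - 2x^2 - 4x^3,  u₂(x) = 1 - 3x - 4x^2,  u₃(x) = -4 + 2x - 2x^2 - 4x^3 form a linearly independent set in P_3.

Take coordinates with respect to the standard basis {1, x, …, x^3}.
Two of the vectors are equal, giving an immediate dependence.

linearly dependent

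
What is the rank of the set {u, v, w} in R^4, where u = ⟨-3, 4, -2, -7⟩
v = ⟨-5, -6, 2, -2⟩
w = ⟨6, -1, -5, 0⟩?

3

Row-reduce the 3×4 matrix with these as rows.
The echelon form has 3 nonzero rows, so the rank is 3.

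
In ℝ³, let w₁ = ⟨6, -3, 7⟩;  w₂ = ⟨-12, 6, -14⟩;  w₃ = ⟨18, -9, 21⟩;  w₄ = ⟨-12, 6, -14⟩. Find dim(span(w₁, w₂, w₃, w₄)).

Apply Gaussian elimination to the matrix whose rows are w₁, w₂, w₃, w₄.
Reduction leaves 1 leading entry, giving rank 1.
(With 4 elements in a 3-dimensional space the rank is at most 3.)

dim = 1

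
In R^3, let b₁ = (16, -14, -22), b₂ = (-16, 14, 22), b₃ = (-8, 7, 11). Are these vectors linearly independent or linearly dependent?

One vector is a scalar multiple of another, so the set is dependent.

linearly dependent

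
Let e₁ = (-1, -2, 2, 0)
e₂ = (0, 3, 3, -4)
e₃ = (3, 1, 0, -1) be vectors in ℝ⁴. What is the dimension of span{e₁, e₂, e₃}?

3

Put the 4×3 matrix [e₁|e₂|e₃] into echelon form.
The echelon form has 3 nonzero rows, so the rank is 3.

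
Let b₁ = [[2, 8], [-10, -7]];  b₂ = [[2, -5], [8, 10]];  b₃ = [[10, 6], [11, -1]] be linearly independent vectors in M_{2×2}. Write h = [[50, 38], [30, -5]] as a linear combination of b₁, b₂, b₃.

h = 3b₁ + 2b₂ + 4b₃

Identify each element with its coordinate vector in ℝ⁴ via {E₁₁, E₁₂, E₂₁, E₂₂}.
Write h = c₁b₁ + … + c₃b₃ and equate components.
The system has the unique solution (c₁, c₂, c₃) = (3, 2, 4).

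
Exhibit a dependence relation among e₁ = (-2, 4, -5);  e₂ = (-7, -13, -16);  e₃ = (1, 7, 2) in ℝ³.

2e₁ - e₂ - 3e₃ = 0

Set up α₁e₁ + … + α₃e₃ = 0 and solve the homogeneous system.
One solution (up to scaling) is (2, -1, -3).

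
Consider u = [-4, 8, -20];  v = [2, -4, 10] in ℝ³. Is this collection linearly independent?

linearly dependent

Row-reduce the matrix whose columns are u, v.
The reduction yields 1 nonzero row, so the rank is 1.
Since rank 1 < 2, the set is linearly dependent.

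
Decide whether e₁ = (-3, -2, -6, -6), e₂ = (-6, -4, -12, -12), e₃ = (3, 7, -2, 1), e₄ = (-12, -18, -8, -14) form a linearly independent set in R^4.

linearly dependent

One vector is a scalar multiple of another, so the set is dependent.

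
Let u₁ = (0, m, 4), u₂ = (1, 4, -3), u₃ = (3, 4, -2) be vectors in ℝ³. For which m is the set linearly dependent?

Dependence holds iff the 3×3 matrix [u₁ u₂ u₃] is singular.
The determinant works out to -7*m - 32.
This vanishes exactly when m = -32/7.

m = -32/7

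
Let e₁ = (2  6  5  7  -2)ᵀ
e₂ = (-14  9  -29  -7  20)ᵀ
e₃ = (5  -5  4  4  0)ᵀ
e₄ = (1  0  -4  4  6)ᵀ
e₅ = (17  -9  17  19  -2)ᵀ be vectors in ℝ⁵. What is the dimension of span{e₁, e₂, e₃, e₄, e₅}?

3

Put the 5×5 matrix [e₁|e₂|e₃|e₄|e₅] into echelon form.
Exactly 3 pivots survive; hence the rank is 3.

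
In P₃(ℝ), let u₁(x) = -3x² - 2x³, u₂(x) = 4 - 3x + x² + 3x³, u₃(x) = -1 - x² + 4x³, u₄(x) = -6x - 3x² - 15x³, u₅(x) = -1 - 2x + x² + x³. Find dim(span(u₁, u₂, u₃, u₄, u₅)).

Represent each element by its coordinate vector in ℝ⁴.
Apply Gaussian elimination to the matrix whose rows are u₁, u₂, u₃, u₄, u₅.
There are 4 pivot columns, so rank = 4.
(With 5 elements in a 4-dimensional space the rank is at most 4.)

dim = 4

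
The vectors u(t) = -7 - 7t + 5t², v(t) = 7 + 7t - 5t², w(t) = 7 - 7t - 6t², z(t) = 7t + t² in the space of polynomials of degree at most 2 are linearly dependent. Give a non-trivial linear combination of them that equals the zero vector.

u + v = 0

Take coordinates with respect to {1, t, t²}.
Solve the homogeneous system with u, v, w, z as columns by row-reducing the coefficient matrix.
A generator of the null space is (1, 1, 0, 0).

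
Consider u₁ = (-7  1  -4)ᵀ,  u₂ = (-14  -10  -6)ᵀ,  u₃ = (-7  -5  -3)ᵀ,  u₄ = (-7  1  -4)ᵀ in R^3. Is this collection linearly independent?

There are 4 vectors in a 3-dimensional space, so they cannot be linearly independent.

linearly dependent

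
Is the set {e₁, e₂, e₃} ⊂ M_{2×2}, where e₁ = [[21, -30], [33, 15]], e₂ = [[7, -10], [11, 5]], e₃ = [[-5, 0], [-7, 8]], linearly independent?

linearly dependent

Take coordinates with respect to the standard basis {E₁₁, E₁₂, E₂₁, E₂₂}.
One vector is a scalar multiple of another, so the set is dependent.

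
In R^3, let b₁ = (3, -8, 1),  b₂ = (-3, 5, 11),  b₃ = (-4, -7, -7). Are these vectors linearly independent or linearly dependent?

linearly independent

Row-reduce the matrix whose columns are b₁, b₂, b₃.
The reduction yields 3 nonzero rows, so the rank is 3.
Since rank = 3 (the number of vectors), the set is linearly independent.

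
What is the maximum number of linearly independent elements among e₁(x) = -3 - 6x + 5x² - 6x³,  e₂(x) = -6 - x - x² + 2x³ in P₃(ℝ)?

Represent each element by its coordinate vector in ℝ⁴.
Form the matrix with e₁, e₂ as columns and reduce.
There are 2 pivot columns, so rank = 2.

2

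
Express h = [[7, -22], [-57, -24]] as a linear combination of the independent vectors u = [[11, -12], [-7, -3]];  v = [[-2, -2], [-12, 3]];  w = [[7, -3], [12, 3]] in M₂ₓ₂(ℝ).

Work in coordinates with respect to the standard basis {E₁₁, E₁₂, E₂₁, E₂₂}.
Since u, v, w are independent, the coefficients expressing h are uniquely determined by a linear system.
Row-reducing the augmented matrix gives the unique coefficients (c₁, c₂, c₃) = (3, -1, -4).

h = 3u - v - 4w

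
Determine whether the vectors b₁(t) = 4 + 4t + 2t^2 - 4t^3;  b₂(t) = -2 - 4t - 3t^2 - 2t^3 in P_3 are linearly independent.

linearly independent

Take coordinates with respect to the standard basis {1, t, …, t^3}.
Row-reduce the matrix whose columns are b₁, b₂.
The reduction yields 2 nonzero rows, so the rank is 2.
Since rank = 2 (the number of vectors), the set is linearly independent.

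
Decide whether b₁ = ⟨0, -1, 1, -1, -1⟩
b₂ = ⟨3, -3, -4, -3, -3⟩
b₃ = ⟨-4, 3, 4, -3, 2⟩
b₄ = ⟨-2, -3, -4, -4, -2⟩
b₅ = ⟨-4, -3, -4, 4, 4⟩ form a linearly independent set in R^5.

Place the vectors as rows of a 5×5 matrix and reduce to echelon form.
The reduction yields 5 nonzero rows, so the rank is 5.
Since rank = 5 (the number of vectors), the set is linearly independent.

linearly independent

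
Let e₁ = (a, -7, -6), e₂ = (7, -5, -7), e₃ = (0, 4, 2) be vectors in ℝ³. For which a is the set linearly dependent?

The set is linearly dependent precisely when det[e₁; e₂; e₃] = 0.
Expanding, det = 18*a - 70.
This vanishes exactly when a = 35/9.

a = 35/9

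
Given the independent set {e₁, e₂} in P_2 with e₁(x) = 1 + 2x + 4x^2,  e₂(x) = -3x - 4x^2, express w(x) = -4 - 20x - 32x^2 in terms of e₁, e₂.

w = -4e₁ + 4e₂

Take coordinate vectors relative to {1, x, x^2}.
Solve the system with e₁, e₂ as columns and w as the right-hand side.
Back-substitution yields (c₁, c₂) = (-4, 4).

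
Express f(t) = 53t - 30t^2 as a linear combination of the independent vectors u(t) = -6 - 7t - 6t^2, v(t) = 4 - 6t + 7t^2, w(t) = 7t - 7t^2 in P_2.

f = -2u - 3v + 3w

Identify each element with its coordinate vector in ℝ³ via {1, t, t^2}.
Solve the system with u, v, w as columns and f as the right-hand side.
The system has the unique solution (c₁, c₂, c₃) = (-2, -3, 3).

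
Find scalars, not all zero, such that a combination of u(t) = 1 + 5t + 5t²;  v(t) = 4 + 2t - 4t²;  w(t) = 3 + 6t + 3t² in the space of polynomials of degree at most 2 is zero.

Take coordinates with respect to {1, t, t²}.
Write the vectors as columns of a matrix and find a nonzero vector in its null space.
A generator of the null space is (2, 1, -2).

2u + v - 2w = 0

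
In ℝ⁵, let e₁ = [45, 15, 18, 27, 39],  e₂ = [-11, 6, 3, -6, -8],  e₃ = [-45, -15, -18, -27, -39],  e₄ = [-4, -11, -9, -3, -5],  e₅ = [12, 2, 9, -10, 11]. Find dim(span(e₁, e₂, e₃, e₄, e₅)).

Row-reduce the 5×5 matrix with these as rows.
The echelon form has 3 nonzero rows, so the rank is 3.

dim = 3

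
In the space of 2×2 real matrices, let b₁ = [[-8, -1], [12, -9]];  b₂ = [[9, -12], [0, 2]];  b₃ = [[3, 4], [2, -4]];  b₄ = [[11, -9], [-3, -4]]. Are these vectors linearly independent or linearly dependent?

linearly independent

Take coordinates with respect to the standard basis {E₁₁, E₁₂, E₂₁, E₂₂}.
Place the vectors as rows of a 4×4 matrix and reduce to echelon form.
The reduction yields 4 nonzero rows, so the rank is 4.
Since rank = 4 (the number of vectors), the set is linearly independent.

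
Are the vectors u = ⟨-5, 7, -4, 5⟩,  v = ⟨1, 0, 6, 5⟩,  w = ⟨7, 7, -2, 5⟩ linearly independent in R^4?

Row-reduce the matrix whose columns are u, v, w.
The reduction yields 3 nonzero rows, so the rank is 3.
Since rank = 3 (the number of vectors), the set is linearly independent.

linearly independent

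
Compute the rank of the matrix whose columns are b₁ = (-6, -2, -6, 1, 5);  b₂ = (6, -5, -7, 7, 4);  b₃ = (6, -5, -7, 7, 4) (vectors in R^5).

Form the matrix with b₁, b₂, b₃ as columns and reduce.
The echelon form has 2 nonzero rows, so the rank is 2.

2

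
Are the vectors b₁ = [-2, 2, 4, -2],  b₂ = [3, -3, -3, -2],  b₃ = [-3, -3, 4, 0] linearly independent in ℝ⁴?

linearly independent

Place the vectors as rows of a 3×4 matrix and reduce to echelon form.
The reduction yields 3 nonzero rows, so the rank is 3.
Since rank = 3 (the number of vectors), the set is linearly independent.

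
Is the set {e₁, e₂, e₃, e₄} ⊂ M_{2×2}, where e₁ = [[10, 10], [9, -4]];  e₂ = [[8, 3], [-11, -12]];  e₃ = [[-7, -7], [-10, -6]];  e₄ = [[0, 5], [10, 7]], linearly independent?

Take coordinates with respect to the standard basis {E₁₁, E₁₂, E₂₁, E₂₂}.
The matrix [e₁|e₂|e₃|e₄] has determinant 3275.
A nonzero determinant means the columns are linearly independent.

linearly independent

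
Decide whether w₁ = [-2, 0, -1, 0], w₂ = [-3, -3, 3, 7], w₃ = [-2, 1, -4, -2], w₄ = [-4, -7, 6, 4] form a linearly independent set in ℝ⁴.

Place the vectors as rows of a 4×4 matrix and reduce to echelon form.
The reduction yields 4 nonzero rows, so the rank is 4.
Since rank = 4 (the number of vectors), the set is linearly independent.

linearly independent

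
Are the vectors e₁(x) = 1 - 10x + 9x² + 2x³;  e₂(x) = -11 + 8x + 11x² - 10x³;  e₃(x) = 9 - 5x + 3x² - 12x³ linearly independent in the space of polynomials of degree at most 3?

Take coordinates with respect to the standard basis {1, x, …, x³}.
Place the vectors as rows of a 3×4 matrix and reduce to echelon form.
The reduction yields 3 nonzero rows, so the rank is 3.
Since rank = 3 (the number of vectors), the set is linearly independent.

linearly independent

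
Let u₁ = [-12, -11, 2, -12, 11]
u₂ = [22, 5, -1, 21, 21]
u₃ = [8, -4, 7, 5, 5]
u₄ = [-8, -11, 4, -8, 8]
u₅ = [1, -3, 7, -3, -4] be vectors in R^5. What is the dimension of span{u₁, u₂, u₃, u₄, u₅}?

4

Row-reduce the 5×5 matrix with these as rows.
The echelon form has 4 nonzero rows, so the rank is 4.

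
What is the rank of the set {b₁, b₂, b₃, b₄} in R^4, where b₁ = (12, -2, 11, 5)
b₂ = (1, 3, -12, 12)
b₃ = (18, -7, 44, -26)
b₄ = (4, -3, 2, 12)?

Apply Gaussian elimination to the matrix whose rows are b₁, b₂, b₃, b₄.
There are 3 pivot columns, so rank = 3.

rank 3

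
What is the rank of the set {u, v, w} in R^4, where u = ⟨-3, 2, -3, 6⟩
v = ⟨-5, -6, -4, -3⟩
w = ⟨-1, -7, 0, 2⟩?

3

Put the 4×3 matrix [u|v|w] into echelon form.
The echelon form has 3 nonzero rows, so the rank is 3.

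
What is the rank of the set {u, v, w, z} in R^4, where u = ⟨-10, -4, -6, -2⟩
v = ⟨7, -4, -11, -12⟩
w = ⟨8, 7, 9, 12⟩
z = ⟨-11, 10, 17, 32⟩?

Row-reduce the 4×4 matrix with these as rows.
Exactly 3 pivots survive; hence the rank is 3.

3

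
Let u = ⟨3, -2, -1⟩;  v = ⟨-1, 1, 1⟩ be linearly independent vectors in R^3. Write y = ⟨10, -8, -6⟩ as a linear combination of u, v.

Write y = α₁u + α₂v and equate components.
The system has the unique solution (α₁, α₂) = (2, -4).

y = 2u - 4v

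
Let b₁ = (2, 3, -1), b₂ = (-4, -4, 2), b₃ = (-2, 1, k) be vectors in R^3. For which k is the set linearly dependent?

The vectors are dependent exactly when the determinant of the matrix with rows b₁, b₂, b₃ vanishes.
The determinant works out to 4*k - 4.
Setting this to zero gives k = 1.

k = 1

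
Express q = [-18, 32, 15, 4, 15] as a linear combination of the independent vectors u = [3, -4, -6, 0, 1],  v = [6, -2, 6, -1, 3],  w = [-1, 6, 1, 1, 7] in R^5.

q = -3u - v + 3w

Solve the system with u, v, w as columns and q as the right-hand side.
Row-reducing the augmented matrix gives the unique coefficients (a₁, a₂, a₃) = (-3, -1, 3).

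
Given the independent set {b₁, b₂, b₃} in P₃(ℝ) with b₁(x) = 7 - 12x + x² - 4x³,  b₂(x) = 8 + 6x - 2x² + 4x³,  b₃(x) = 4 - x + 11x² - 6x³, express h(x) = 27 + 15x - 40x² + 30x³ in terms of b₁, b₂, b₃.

h = b₁ + 4b₂ - 3b₃

Work in coordinates with respect to the standard basis {1, x, …, x³}.
Since b₁, b₂, b₃ are independent, the coefficients expressing h are uniquely determined by a linear system.
The system has the unique solution (a₁, a₂, a₃) = (1, 4, -3).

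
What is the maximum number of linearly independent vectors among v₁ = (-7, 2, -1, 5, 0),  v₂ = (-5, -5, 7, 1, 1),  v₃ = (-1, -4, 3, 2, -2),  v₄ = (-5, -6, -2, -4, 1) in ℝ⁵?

4

Form the matrix with v₁, v₂, v₃, v₄ as columns and reduce.
The echelon form has 4 nonzero rows, so the rank is 4.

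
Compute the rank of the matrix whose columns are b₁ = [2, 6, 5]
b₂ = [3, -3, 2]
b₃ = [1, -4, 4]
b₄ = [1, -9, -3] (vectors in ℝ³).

Put the 3×4 matrix [b₁|b₂|b₃|b₄] into echelon form.
Exactly 3 pivots survive; hence the rank is 3.
(With 4 elements in a 3-dimensional space the rank is at most 3.)

rank 3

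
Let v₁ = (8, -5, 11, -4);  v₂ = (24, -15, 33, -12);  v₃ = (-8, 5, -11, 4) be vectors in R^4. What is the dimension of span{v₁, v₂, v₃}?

dim = 1

Row-reduce the 3×4 matrix with these as rows.
There is 1 pivot column, so rank = 1.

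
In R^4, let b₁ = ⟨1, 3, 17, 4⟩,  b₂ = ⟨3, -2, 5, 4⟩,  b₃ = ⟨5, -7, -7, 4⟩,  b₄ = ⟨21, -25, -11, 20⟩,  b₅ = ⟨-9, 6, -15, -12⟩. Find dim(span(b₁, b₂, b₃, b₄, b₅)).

Row-reduce the 5×4 matrix with these as rows.
Exactly 2 pivots survive; hence the rank is 2.
(With 5 elements in a 4-dimensional space the rank is at most 4.)

dim = 2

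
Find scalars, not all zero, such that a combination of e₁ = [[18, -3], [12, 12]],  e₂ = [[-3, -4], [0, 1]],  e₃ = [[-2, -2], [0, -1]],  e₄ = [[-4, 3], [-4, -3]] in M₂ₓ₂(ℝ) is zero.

e₁ + 3e₃ + 3e₄ = 0

Take coordinates with respect to {E₁₁, E₁₂, E₂₁, E₂₂}.
Write the vectors as columns of a matrix and find a nonzero vector in its null space.
A generator of the null space is (1, 0, 3, 3).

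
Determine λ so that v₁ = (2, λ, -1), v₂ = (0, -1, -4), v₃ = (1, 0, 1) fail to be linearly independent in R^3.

Place the vectors as rows of a 3×3 matrix; dependence ⇔ determinant zero.
Cofactor expansion gives det = -4*λ - 3.
Setting this to zero gives λ = -3/4.

λ = -3/4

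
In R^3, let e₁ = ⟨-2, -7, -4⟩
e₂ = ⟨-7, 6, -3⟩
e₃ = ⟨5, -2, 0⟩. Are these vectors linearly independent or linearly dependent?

Row-reduce the matrix whose columns are e₁, e₂, e₃.
The reduction yields 3 nonzero rows, so the rank is 3.
Since rank = 3 (the number of vectors), the set is linearly independent.

linearly independent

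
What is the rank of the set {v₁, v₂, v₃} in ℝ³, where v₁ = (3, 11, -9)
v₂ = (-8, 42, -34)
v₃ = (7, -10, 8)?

rank 2

Apply Gaussian elimination to the matrix whose rows are v₁, v₂, v₃.
Reduction leaves 2 leading entries, giving rank 2.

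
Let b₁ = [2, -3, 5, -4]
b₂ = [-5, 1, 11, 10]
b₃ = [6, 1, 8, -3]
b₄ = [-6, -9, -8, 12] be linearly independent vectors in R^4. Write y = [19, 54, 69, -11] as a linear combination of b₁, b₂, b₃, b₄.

y = -4b₁ + 3b₂ + 3b₃ - 4b₄

Since b₁, b₂, b₃, b₄ are independent, the coefficients expressing y are uniquely determined by a linear system.
The system has the unique solution (c₁, …, c₄) = (-4, 3, 3, -4).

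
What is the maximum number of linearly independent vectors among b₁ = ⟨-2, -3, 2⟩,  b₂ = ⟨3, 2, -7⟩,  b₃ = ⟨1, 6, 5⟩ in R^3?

3

Form the matrix with b₁, b₂, b₃ as columns and reduce.
Exactly 3 pivots survive; hence the rank is 3.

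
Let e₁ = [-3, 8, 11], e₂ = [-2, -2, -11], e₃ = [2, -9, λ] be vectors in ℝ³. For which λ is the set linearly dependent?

Dependence holds iff the 3×3 matrix [e₁ e₂ e₃] is singular.
Expanding, det = 22*λ + 363.
This vanishes exactly when λ = -33/2.

λ = -33/2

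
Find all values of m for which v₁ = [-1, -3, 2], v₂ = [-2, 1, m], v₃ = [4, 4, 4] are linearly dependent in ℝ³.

The set is linearly dependent precisely when det[v₁; v₂; v₃] = 0.
Cofactor expansion gives det = -8*m - 52.
Solving -8*m - 52 = 0 yields m = -13/2.

m = -13/2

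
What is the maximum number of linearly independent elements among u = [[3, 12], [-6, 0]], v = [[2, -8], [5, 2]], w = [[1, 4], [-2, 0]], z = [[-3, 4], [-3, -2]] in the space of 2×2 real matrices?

2

Represent each element by its coordinate vector in ℝ⁴.
Put the 4×4 matrix [u|v|w|z] into echelon form.
Reduction leaves 2 leading entries, giving rank 2.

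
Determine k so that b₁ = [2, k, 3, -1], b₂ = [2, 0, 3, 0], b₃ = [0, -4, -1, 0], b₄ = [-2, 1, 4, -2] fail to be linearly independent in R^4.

k = -27/2

Dependence holds iff the 4×4 matrix [b₁ b₂ b₃ b₄] is singular.
Cofactor expansion gives det = -4*k - 54.
Solving -4*k - 54 = 0 yields k = -27/2.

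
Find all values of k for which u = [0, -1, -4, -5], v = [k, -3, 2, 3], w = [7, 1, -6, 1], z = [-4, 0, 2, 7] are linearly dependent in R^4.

k = -15

The vectors are dependent exactly when the determinant of the matrix with rows u, v, w, z vanishes.
Expanding, det = -62*k - 930.
Setting this to zero gives k = -15.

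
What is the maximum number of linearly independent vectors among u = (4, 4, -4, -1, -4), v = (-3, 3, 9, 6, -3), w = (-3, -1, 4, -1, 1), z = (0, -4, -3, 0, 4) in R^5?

Put the 5×4 matrix [u|v|w|z] into echelon form.
Reduction leaves 3 leading entries, giving rank 3.

3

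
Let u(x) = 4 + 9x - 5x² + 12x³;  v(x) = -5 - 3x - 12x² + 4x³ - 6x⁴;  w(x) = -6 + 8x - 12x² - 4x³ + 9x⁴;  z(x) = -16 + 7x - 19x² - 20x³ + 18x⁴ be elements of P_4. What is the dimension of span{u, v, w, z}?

Pass to coordinate vectors with respect to the basis {1, x, …, x⁴}.
Put the 5×4 matrix [u|v|w|z] into echelon form.
Reduction leaves 3 leading entries, giving rank 3.

3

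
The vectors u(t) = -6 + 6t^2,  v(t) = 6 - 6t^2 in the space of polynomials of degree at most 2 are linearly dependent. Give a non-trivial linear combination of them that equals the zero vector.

Write each element as a vector in ℝ³ using {1, t, t^2}.
Set up α₁u + α₂v = 0 and solve the homogeneous system.
One solution (up to scaling) is (1, 1).

u + v = 0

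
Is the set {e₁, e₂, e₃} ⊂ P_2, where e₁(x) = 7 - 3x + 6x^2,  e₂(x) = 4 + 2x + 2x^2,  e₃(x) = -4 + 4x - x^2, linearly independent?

linearly independent

Take coordinates with respect to the standard basis {1, x, x^2}.
Place the vectors as rows of a 3×3 matrix and reduce to echelon form.
The reduction yields 3 nonzero rows, so the rank is 3.
Since rank = 3 (the number of vectors), the set is linearly independent.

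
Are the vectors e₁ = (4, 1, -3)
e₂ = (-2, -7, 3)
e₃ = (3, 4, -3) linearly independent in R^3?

linearly dependent

The matrix [e₁|e₂|e₃] has determinant 0.
A zero determinant means the columns are linearly dependent.
Indeed e₁ - e₂ - 2e₃ = 0.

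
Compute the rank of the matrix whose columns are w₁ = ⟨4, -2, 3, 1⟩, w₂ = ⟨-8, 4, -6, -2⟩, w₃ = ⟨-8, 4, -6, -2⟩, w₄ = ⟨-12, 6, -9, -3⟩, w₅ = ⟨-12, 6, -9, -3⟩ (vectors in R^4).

rank 1

Form the matrix with w₁, w₂, w₃, w₄, w₅ as columns and reduce.
There is 1 pivot column, so rank = 1.
(With 5 elements in a 4-dimensional space the rank is at most 4.)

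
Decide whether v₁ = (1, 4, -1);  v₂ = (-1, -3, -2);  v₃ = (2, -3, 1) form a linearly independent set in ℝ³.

linearly independent

Form the 3×3 matrix with these as columns; its determinant is -30.
A nonzero determinant means the columns are linearly independent.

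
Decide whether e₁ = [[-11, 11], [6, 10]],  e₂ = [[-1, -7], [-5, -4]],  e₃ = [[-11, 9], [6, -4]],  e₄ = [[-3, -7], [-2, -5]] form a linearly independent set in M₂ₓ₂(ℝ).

linearly independent

Take coordinates with respect to the standard basis {E₁₁, E₁₂, E₂₁, E₂₂}.
Place the vectors as rows of a 4×4 matrix and reduce to echelon form.
The reduction yields 4 nonzero rows, so the rank is 4.
Since rank = 4 (the number of vectors), the set is linearly independent.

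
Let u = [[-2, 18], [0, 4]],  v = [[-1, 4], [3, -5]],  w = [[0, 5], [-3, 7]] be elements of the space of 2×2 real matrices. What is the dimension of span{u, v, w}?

2

Represent each element by its coordinate vector in ℝ⁴.
Row-reduce the 3×4 matrix with these as rows.
Exactly 2 pivots survive; hence the rank is 2.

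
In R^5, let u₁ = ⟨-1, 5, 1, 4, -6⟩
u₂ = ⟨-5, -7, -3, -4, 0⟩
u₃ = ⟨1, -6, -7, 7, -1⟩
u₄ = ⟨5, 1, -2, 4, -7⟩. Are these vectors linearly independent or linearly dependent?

linearly independent

Place the vectors as rows of a 4×5 matrix and reduce to echelon form.
The reduction yields 4 nonzero rows, so the rank is 4.
Since rank = 4 (the number of vectors), the set is linearly independent.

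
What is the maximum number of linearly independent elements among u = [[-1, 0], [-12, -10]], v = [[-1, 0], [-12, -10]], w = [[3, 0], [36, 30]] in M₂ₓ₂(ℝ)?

1

Pass to coordinate vectors with respect to the basis {E₁₁, E₁₂, E₂₁, E₂₂}.
Form the matrix with u, v, w as columns and reduce.
The echelon form has 1 nonzero row, so the rank is 1.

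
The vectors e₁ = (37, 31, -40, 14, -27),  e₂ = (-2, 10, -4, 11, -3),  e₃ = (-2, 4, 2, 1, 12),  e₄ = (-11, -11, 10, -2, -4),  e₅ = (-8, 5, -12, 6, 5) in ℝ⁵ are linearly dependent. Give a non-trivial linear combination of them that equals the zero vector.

Solve the homogeneous system with e₁, e₂, e₃, e₄, e₅ as columns by row-reducing the coefficient matrix.
A generator of the null space is (1, -1, 3, 3, 0).

e₁ - e₂ + 3e₃ + 3e₄ = 0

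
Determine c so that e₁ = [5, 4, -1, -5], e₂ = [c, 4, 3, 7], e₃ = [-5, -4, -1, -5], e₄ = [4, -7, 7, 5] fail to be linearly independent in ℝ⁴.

Place the vectors as rows of a 4×4 matrix; dependence ⇔ determinant zero.
Expanding, det = 2016 - 240*c.
Solving 2016 - 240*c = 0 yields c = 42/5.

c = 42/5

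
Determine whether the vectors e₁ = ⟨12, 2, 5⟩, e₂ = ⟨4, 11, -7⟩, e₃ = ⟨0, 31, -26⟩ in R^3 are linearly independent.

Place the vectors as rows of a 3×3 matrix and reduce to echelon form.
The reduction yields 2 nonzero rows, so the rank is 2.
Since rank 2 < 3, the set is linearly dependent.

linearly dependent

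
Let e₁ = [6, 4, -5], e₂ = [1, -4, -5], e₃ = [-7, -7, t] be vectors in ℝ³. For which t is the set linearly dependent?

The vectors are dependent exactly when the determinant of the matrix with rows e₁, e₂, e₃ vanishes.
Expanding, det = 105 - 28*t.
Solving 105 - 28*t = 0 yields t = 15/4.

t = 15/4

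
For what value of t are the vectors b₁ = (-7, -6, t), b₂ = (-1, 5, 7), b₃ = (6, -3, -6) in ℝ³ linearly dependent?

The set is linearly dependent precisely when det[b₁; b₂; b₃] = 0.
The determinant works out to -27*t - 153.
This vanishes exactly when t = -17/3.

t = -17/3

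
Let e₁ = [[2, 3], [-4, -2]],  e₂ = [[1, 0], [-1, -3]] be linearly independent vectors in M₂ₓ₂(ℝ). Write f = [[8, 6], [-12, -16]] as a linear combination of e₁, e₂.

f = 2e₁ + 4e₂

Take coordinate vectors relative to {E₁₁, E₁₂, E₂₁, E₂₂}.
Write f = c₁e₁ + c₂e₂ and equate components.
Back-substitution yields (c₁, c₂) = (2, 4).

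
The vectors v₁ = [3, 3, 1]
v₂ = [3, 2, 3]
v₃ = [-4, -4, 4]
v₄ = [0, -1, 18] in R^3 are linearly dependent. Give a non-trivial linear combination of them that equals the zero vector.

3v₁ + v₂ + 3v₃ - v₄ = 0

Row-reduce the matrix with v₁, v₂, v₃, v₄ as columns; the null space gives the coefficients.
The free variable yields coefficients (3, 1, 3, -1) (any nonzero multiple also works).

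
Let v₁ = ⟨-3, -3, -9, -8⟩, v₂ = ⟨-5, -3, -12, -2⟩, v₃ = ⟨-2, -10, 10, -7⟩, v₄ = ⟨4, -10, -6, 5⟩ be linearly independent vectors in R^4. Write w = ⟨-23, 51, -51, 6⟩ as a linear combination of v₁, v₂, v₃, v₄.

w = -v₁ + 4v₂ - 3v₃ - 3v₄

Solve the system with v₁, v₂, v₃, v₄ as columns and w as the right-hand side.
Row-reducing the augmented matrix gives the unique coefficients (α₁, …, α₄) = (-1, 4, -3, -3).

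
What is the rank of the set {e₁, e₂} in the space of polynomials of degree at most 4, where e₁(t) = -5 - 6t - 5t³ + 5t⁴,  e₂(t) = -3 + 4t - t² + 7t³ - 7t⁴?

Pass to coordinate vectors with respect to the basis {1, t, …, t⁴}.
Form the matrix with e₁, e₂ as columns and reduce.
Exactly 2 pivots survive; hence the rank is 2.

rank 2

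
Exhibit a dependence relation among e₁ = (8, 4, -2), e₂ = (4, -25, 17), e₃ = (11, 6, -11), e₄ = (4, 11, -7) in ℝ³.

2e₁ - e₂ - 3e₄ = 0

Set up α₁e₁ + … + α₄e₄ = 0 and solve the homogeneous system.
The free variable yields coefficients (2, -1, 0, -3) (any nonzero multiple also works).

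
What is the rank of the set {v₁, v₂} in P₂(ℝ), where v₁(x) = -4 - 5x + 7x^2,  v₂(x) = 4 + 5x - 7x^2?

rank 1

Use coordinates relative to {1, x, x^2}.
Apply Gaussian elimination to the matrix whose rows are v₁, v₂.
There is 1 pivot column, so rank = 1.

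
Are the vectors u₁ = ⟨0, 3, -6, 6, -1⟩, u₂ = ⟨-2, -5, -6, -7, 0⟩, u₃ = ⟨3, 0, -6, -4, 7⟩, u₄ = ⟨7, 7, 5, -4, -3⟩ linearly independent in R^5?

Place the vectors as rows of a 4×5 matrix and reduce to echelon form.
The reduction yields 4 nonzero rows, so the rank is 4.
Since rank = 4 (the number of vectors), the set is linearly independent.

linearly independent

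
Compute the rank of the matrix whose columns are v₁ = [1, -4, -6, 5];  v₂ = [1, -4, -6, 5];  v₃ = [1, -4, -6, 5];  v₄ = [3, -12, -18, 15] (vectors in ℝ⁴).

rank 1

Put the 4×4 matrix [v₁|v₂|v₃|v₄] into echelon form.
There is 1 pivot column, so rank = 1.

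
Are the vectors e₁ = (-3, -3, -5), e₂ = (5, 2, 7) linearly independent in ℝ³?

Place the vectors as rows of a 2×3 matrix and reduce to echelon form.
The reduction yields 2 nonzero rows, so the rank is 2.
Since rank = 2 (the number of vectors), the set is linearly independent.

linearly independent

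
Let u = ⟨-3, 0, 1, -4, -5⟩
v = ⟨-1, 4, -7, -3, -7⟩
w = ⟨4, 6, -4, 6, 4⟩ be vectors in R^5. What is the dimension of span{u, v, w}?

Put the 5×3 matrix [u|v|w] into echelon form.
There are 3 pivot columns, so rank = 3.

3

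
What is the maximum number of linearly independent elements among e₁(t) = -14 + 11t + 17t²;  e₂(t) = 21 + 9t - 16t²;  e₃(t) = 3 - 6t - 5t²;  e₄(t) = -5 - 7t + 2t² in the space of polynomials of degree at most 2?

Use coordinates relative to {1, t, t²}.
Form the matrix with e₁, e₂, e₃, e₄ as columns and reduce.
There are 2 pivot columns, so rank = 2.
(With 4 elements in a 3-dimensional space the rank is at most 3.)

2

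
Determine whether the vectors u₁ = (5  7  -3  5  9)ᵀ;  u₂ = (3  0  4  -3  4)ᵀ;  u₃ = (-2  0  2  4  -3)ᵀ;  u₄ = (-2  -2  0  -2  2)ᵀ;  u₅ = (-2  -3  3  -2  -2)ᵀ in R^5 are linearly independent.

linearly dependent

Form the 5×5 matrix with these as columns; its determinant is 0.
A zero determinant means the columns are linearly dependent.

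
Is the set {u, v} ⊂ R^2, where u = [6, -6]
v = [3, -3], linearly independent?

Row-reduce the matrix whose columns are u, v.
The reduction yields 1 nonzero row, so the rank is 1.
Since rank 1 < 2, the set is linearly dependent.

linearly dependent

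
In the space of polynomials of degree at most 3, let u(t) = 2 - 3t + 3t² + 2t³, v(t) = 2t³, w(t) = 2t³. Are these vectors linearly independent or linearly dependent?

Take coordinates with respect to the standard basis {1, t, …, t³}.
Two of the vectors are equal, giving an immediate dependence.

linearly dependent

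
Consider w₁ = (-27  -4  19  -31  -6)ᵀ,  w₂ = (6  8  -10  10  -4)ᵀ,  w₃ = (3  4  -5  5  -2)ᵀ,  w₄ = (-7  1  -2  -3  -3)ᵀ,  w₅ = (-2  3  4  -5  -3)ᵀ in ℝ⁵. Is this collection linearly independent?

Form the 5×5 matrix with these as columns; its determinant is 0.
A zero determinant means the columns are linearly dependent.

linearly dependent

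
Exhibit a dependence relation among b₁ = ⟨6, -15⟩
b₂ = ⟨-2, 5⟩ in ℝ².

b₁ + 3b₂ = 0

Write the vectors as columns of a matrix and find a nonzero vector in its null space.
The free variable yields coefficients (1, 3) (any nonzero multiple also works).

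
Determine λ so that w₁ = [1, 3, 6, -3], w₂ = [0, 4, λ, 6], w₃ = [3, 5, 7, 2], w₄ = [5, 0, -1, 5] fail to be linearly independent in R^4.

λ = 14/5

Dependence holds iff the 4×4 matrix [w₁ w₂ w₃ w₄] is singular.
The determinant works out to 238 - 85*λ.
Solving 238 - 85*λ = 0 yields λ = 14/5.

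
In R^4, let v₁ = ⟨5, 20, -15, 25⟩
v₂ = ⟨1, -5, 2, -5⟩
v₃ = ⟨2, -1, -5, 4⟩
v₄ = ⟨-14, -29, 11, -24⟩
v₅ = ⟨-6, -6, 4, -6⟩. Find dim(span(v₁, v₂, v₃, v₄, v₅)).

3

Put the 4×5 matrix [v₁|v₂|v₃|v₄|v₅] into echelon form.
There are 3 pivot columns, so rank = 3.
(With 5 elements in a 4-dimensional space the rank is at most 4.)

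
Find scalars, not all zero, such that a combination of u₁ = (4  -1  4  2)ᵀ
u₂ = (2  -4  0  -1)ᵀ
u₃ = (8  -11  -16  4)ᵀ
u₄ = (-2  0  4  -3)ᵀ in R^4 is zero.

Set up α₁u₁ + … + α₄u₄ = 0 and solve the homogeneous system.
One solution (up to scaling) is (1, -3, 1, 3).

u₁ - 3u₂ + u₃ + 3u₄ = 0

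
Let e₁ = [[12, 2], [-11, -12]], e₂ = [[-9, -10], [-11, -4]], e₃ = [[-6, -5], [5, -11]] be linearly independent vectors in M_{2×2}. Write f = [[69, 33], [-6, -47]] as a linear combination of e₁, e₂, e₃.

f = 4e₁ - 3e₂ + e₃

Take coordinate vectors relative to {E₁₁, E₁₂, E₂₁, E₂₂}.
Set up the augmented matrix [e₁ | e₂ | e₃ | f] and row-reduce.
Back-substitution yields (c₁, c₂, c₃) = (4, -3, 1).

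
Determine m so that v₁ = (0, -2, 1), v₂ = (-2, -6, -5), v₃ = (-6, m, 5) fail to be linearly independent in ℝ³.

m = -58

Place the vectors as rows of a 3×3 matrix; dependence ⇔ determinant zero.
The determinant works out to -2*m - 116.
Setting this to zero gives m = -58.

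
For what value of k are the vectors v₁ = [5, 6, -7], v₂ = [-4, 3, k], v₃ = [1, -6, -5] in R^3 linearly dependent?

The set is linearly dependent precisely when det[v₁; v₂; v₃] = 0.
The determinant works out to 36*k - 342.
Solving 36*k - 342 = 0 yields k = 19/2.

k = 19/2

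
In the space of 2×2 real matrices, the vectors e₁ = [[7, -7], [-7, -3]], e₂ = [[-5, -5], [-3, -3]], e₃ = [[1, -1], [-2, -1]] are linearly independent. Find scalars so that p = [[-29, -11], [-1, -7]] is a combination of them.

Identify each element with its coordinate vector in ℝ⁴ via {E₁₁, E₁₂, E₂₁, E₂₂}.
Set up the augmented matrix [e₁ | e₂ | e₃ | p] and row-reduce.
Back-substitution yields (c₁, c₂, c₃) = (-1, 4, -2).

p = -e₁ + 4e₂ - 2e₃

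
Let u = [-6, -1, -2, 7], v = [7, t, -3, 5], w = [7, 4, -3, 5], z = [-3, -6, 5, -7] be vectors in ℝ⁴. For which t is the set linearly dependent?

Place the vectors as rows of a 4×4 matrix; dependence ⇔ determinant zero.
The determinant works out to 138*t - 552.
This vanishes exactly when t = 4.

t = 4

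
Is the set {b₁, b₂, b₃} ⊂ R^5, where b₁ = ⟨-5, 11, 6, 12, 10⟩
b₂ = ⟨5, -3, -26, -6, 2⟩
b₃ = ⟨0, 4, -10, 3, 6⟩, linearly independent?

linearly dependent

Row-reduce the matrix whose columns are b₁, b₂, b₃.
The reduction yields 2 nonzero rows, so the rank is 2.
Since rank 2 < 3, the set is linearly dependent.
Indeed b₁ + b₂ - 2b₃ = 0.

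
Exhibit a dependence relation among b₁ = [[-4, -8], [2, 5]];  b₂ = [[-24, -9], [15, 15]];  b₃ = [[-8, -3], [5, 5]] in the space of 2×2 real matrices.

b₂ - 3b₃ = 0

Pass to coordinate vectors relative to the basis {E₁₁, E₁₂, E₂₁, E₂₂}.
Set up α₁b₁ + … + α₃b₃ = 0 and solve the homogeneous system.
A generator of the null space is (0, 1, -3).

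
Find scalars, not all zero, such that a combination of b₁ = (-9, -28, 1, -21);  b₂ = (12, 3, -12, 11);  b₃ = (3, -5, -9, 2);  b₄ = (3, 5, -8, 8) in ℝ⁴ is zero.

b₁ + b₂ - 3b₃ + 2b₄ = 0

Set up α₁b₁ + … + α₄b₄ = 0 and solve the homogeneous system.
A generator of the null space is (1, 1, -3, 2).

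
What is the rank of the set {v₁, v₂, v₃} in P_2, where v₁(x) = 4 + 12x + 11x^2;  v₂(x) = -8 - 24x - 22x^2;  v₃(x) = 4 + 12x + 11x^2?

1

Use coordinates relative to {1, x, x^2}.
Apply Gaussian elimination to the matrix whose rows are v₁, v₂, v₃.
There is 1 pivot column, so rank = 1.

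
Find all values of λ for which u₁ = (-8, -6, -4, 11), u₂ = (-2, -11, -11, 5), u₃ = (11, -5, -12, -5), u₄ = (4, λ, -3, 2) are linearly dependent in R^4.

λ = 19/11

Dependence holds iff the 4×4 matrix [u₁ u₂ u₃ u₄] is singular.
The determinant works out to 495*λ - 855.
This vanishes exactly when λ = 19/11.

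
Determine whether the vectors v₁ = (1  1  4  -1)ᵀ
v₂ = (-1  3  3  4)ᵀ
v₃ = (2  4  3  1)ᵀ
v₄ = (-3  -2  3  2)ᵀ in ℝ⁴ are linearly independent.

The matrix [v₁|v₂|v₃|v₄] has determinant -20.
A nonzero determinant means the columns are linearly independent.

linearly independent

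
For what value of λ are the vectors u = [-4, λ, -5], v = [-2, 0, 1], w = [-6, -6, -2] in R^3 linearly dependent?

λ = -42/5

Dependence holds iff the 3×3 matrix [u v w] is singular.
Expanding, det = -10*λ - 84.
Solving -10*λ - 84 = 0 yields λ = -42/5.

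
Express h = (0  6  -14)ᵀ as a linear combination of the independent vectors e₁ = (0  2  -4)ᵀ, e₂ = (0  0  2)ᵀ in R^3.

Since e₁, e₂ are independent, the coefficients expressing h are uniquely determined by a linear system.
Row-reducing the augmented matrix gives the unique coefficients (α₁, α₂) = (3, -1).

h = 3e₁ - e₂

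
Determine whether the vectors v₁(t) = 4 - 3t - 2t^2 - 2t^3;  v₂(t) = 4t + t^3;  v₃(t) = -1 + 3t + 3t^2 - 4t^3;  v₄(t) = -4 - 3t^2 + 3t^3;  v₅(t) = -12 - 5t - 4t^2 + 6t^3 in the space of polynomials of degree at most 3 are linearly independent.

linearly dependent

Take coordinates with respect to the standard basis {1, t, …, t^3}.
There are 5 vectors in a 4-dimensional space, so they cannot be linearly independent.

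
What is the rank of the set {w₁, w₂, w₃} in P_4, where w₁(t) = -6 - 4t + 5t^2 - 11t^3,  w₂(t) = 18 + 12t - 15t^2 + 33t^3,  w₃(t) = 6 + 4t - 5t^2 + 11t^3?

Represent each element by its coordinate vector in ℝ⁵.
Put the 5×3 matrix [w₁|w₂|w₃] into echelon form.
Exactly 1 pivot survives; hence the rank is 1.

rank 1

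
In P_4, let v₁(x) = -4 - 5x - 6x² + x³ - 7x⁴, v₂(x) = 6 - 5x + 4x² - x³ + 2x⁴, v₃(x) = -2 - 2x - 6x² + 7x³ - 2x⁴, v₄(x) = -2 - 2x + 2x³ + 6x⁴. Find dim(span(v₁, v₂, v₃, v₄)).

4

Use coordinates relative to {1, x, …, x⁴}.
Form the matrix with v₁, v₂, v₃, v₄ as columns and reduce.
There are 4 pivot columns, so rank = 4.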